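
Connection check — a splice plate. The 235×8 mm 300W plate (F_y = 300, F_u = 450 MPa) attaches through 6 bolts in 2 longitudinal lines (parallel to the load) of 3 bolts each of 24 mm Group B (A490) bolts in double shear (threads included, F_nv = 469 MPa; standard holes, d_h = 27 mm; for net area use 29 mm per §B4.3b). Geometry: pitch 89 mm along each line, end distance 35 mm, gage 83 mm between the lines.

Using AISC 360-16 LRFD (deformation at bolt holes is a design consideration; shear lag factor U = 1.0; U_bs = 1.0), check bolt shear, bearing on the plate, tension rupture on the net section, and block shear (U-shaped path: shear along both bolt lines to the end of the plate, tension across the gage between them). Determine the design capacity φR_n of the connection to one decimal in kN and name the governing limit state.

477.9 kN (net-section rupture governs)

Bolt shear: A_b = π(24)²/4 = 452.39 mm². φR_n = 0.75 × 469 × 452.39 × 6 × 2 = 1909.5 kN.
Bearing (8 mm plate, F_u = 450 MPa): end bolts L_c = 35 − 27/2 = 21.5, R_n = min(1.2×21.5×8×450, 2.4×24×8×450) = 92.88 kN/bolt; interior L_c = 89 − 27 = 62, R_n = 207.36 kN/bolt. φR_n = 0.75 × (2×92.88 + 4×207.36) = 761.4 kN.
Tension rupture (net): A_n = (235 − 2×29)×8 = 1416 mm² (U = 1.0, A_e = A_n). φR_n = 0.75 × 450 × 1416 = 477.9 kN.
Block shear: shear path 2×[35+2×89] = 2×213 mm, A_gv = 3408, A_nv = 2×(213 − 2.5×29)×8 = 2248 mm²; tension across gage: (83 − 1×29)×8 = 432 mm². R_n = min(0.6×450×2248, 0.6×300×3408) + 1.0×450×432 = min(606.96, 613.44) + 194.4 = 801.36 kN. φR_n = 0.75 × 801.36 = 601.0 kN.
Governing: min(1909.5, 761.4, 477.9, 601.0) = 477.9 kN → net-section rupture.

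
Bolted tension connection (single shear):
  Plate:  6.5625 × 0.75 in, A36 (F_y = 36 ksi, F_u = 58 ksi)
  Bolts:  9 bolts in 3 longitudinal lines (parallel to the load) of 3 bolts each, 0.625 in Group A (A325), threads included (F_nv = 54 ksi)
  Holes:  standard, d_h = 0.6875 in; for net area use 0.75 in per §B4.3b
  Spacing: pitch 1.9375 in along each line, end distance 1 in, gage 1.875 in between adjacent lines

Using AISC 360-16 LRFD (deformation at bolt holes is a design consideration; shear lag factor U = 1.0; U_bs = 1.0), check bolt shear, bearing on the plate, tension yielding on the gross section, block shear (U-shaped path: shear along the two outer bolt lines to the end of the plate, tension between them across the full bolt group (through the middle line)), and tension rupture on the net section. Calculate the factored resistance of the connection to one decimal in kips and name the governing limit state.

111.8 kips (bolt shear governs)

Bolt shear: A_b = π(0.625)²/4 = 0.3068 in². φR_n = 0.75 × 54 × 0.3068 × 9 × 1 = 111.8 kips.
Bearing (0.75 in plate, F_u = 58 ksi): end bolts L_c = 1 − 0.6875/2 = 0.65625, R_n = min(1.2×0.65625×0.75×58, 2.4×0.625×0.75×58) = 34.256 kips/bolt; interior L_c = 1.9375 − 0.6875 = 1.25, R_n = 65.25 kips/bolt. φR_n = 0.75 × (3×34.256 + 6×65.25) = 370.7 kips.
Tension yield (gross): A_g = 6.5625×0.75 = 4.9219 in². φR_n = 0.90 × 36 × 4.9219 = 159.5 kips.
Block shear: shear path 2×[1+2×1.9375] = 2×4.875 in, A_gv = 7.3125, A_nv = 2×(4.875 − 2.5×0.75)×0.75 = 4.5 in²; tension across gage: (3.75 − 2×0.75)×0.75 = 1.6875 in². R_n = min(0.6×58×4.5, 0.6×36×7.3125) + 1.0×58×1.6875 = min(156.6, 157.95) + 97.875 = 254.48 kips. φR_n = 0.75 × 254.48 = 190.9 kips.
Tension rupture (net): A_n = (6.5625 − 3×0.75)×0.75 = 3.2344 in² (U = 1.0, A_e = A_n). φR_n = 0.75 × 58 × 3.2344 = 140.7 kips.
Governing: min(111.8, 370.7, 159.5, 190.9, 140.7) = 111.8 kips → bolt shear.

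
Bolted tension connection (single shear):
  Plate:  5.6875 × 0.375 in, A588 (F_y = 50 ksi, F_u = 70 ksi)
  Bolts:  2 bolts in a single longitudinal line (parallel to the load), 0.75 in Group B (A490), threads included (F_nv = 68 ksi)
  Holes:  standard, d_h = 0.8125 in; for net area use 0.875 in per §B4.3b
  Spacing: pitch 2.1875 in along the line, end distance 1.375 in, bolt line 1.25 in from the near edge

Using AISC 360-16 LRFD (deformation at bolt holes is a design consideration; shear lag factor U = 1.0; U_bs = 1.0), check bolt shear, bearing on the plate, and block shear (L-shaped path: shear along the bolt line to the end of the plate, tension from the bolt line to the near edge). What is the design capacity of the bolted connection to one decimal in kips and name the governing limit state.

Bolt shear: A_b = π(0.75)²/4 = 0.44179 in². φR_n = 0.75 × 68 × 0.44179 × 2 × 1 = 45.1 kips.
Bearing (0.375 in plate, F_u = 70 ksi): end bolts L_c = 1.375 − 0.8125/2 = 0.96875, R_n = min(1.2×0.96875×0.375×70, 2.4×0.75×0.375×70) = 30.516 kips/bolt; interior L_c = 2.1875 − 0.8125 = 1.375, R_n = 43.313 kips/bolt. φR_n = 0.75 × (1×30.516 + 1×43.313) = 55.4 kips.
Block shear: shear path 1×[1.375+1×2.1875] = 1×3.5625 in, A_gv = 1.3359, A_nv = 1×(3.5625 − 1.5×0.875)×0.375 = 0.84375 in²; tension to near edge: (1.25 − 0.5×0.875)×0.375 = 0.30469 in². R_n = min(0.6×70×0.84375, 0.6×50×1.3359) + 1.0×70×0.30469 = min(35.438, 40.077) + 21.328 = 56.766 kips. φR_n = 0.75 × 56.766 = 42.6 kips.
Governing: min(45.1, 55.4, 42.6) = 42.6 kips → block shear.

42.6 kips (block shear governs)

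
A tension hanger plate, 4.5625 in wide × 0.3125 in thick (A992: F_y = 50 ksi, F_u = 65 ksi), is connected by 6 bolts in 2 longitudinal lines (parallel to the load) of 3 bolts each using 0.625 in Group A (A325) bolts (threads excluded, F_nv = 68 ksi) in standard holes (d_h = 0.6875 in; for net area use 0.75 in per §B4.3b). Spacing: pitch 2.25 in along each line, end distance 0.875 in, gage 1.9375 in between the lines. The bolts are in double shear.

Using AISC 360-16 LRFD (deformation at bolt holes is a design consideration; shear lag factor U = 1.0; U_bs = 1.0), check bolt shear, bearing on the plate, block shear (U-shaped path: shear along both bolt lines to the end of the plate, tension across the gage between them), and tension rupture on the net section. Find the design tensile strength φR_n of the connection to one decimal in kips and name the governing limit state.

Bolt shear: A_b = π(0.625)²/4 = 0.3068 in². φR_n = 0.75 × 68 × 0.3068 × 6 × 2 = 187.8 kips.
Bearing (0.3125 in plate, F_u = 65 ksi): end bolts L_c = 0.875 − 0.6875/2 = 0.53125, R_n = min(1.2×0.53125×0.3125×65, 2.4×0.625×0.3125×65) = 12.949 kips/bolt; interior L_c = 2.25 − 0.6875 = 1.5625, R_n = 30.469 kips/bolt. φR_n = 0.75 × (2×12.949 + 4×30.469) = 110.8 kips.
Block shear: shear path 2×[0.875+2×2.25] = 2×5.375 in, A_gv = 3.3594, A_nv = 2×(5.375 − 2.5×0.75)×0.3125 = 2.1875 in²; tension across gage: (1.9375 − 1×0.75)×0.3125 = 0.37109 in². R_n = min(0.6×65×2.1875, 0.6×50×3.3594) + 1.0×65×0.37109 = min(85.313, 100.78) + 24.121 = 109.43 kips. φR_n = 0.75 × 109.43 = 82.1 kips.
Tension rupture (net): A_n = (4.5625 − 2×0.75)×0.3125 = 0.95703 in² (U = 1.0, A_e = A_n). φR_n = 0.75 × 65 × 0.95703 = 46.7 kips.
Governing: min(187.8, 110.8, 82.1, 46.7) = 46.7 kips → net-section rupture.

46.7 kips (net-section rupture governs)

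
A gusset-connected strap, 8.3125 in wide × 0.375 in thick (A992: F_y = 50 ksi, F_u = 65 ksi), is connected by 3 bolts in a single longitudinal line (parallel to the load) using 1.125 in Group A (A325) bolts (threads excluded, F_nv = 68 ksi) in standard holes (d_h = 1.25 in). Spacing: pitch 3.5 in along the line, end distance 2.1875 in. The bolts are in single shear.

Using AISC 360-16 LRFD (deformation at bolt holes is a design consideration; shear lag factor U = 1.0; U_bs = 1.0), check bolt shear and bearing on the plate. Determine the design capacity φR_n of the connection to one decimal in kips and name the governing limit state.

133.0 kips (bearing governs)

Bolt shear: A_b = π(1.125)²/4 = 0.99402 in². φR_n = 0.75 × 68 × 0.99402 × 3 × 1 = 152.1 kips.
Bearing (0.375 in plate, F_u = 65 ksi): end bolts L_c = 2.1875 − 1.25/2 = 1.5625, R_n = min(1.2×1.5625×0.375×65, 2.4×1.125×0.375×65) = 45.703 kips/bolt; interior L_c = 3.5 − 1.25 = 2.25, R_n = 65.813 kips/bolt. φR_n = 0.75 × (1×45.703 + 2×65.813) = 133.0 kips.
Governing: min(152.1, 133.0) = 133.0 kips → bearing.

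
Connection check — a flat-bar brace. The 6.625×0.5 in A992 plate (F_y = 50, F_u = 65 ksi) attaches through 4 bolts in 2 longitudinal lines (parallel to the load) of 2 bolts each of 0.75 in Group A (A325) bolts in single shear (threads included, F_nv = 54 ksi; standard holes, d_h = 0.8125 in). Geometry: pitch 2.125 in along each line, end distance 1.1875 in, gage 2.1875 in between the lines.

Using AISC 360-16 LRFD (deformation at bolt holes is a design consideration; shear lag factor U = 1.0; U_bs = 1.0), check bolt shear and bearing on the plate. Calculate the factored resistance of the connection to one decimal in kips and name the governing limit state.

71.6 kips (bolt shear governs)

Bolt shear: A_b = π(0.75)²/4 = 0.44179 in². φR_n = 0.75 × 54 × 0.44179 × 4 × 1 = 71.6 kips.
Bearing (0.5 in plate, F_u = 65 ksi): end bolts L_c = 1.1875 − 0.8125/2 = 0.78125, R_n = min(1.2×0.78125×0.5×65, 2.4×0.75×0.5×65) = 30.469 kips/bolt; interior L_c = 2.125 − 0.8125 = 1.3125, R_n = 51.188 kips/bolt. φR_n = 0.75 × (2×30.469 + 2×51.188) = 122.5 kips.
Governing: min(71.6, 122.5) = 71.6 kips → bolt shear.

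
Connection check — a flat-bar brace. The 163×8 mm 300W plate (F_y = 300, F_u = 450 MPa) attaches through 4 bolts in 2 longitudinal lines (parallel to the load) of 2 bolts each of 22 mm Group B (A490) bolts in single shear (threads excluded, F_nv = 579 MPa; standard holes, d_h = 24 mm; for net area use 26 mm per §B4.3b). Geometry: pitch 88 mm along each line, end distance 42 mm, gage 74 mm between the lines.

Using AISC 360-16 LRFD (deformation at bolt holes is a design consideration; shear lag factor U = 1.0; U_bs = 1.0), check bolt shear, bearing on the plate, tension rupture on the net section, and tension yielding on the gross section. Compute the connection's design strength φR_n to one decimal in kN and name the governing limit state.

Bolt shear: A_b = π(22)²/4 = 380.13 mm². φR_n = 0.75 × 579 × 380.13 × 4 × 1 = 660.3 kN.
Bearing (8 mm plate, F_u = 450 MPa): end bolts L_c = 42 − 24/2 = 30, R_n = min(1.2×30×8×450, 2.4×22×8×450) = 129.6 kN/bolt; interior L_c = 88 − 24 = 64, R_n = 190.08 kN/bolt. φR_n = 0.75 × (2×129.6 + 2×190.08) = 479.5 kN.
Tension rupture (net): A_n = (163 − 2×26)×8 = 888 mm² (U = 1.0, A_e = A_n). φR_n = 0.75 × 450 × 888 = 299.7 kN.
Tension yield (gross): A_g = 163×8 = 1304 mm². φR_n = 0.90 × 300 × 1304 = 352.1 kN.
Governing: min(660.3, 479.5, 299.7, 352.1) = 299.7 kN → net-section rupture.

299.7 kN (net-section rupture governs)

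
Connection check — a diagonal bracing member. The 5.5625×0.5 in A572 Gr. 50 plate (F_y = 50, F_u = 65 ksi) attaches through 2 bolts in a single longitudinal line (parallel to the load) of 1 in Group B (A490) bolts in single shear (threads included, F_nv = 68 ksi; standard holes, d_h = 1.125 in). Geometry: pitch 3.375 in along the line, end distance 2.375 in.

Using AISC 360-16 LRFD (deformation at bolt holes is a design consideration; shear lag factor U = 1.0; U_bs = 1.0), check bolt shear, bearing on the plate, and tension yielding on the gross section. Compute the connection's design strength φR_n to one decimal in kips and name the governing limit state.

Bolt shear: A_b = π(1)²/4 = 0.7854 in². φR_n = 0.75 × 68 × 0.7854 × 2 × 1 = 80.1 kips.
Bearing (0.5 in plate, F_u = 65 ksi): end bolts L_c = 2.375 − 1.125/2 = 1.8125, R_n = min(1.2×1.8125×0.5×65, 2.4×1×0.5×65) = 70.688 kips/bolt; interior L_c = 3.375 − 1.125 = 2.25, R_n = 78 kips/bolt. φR_n = 0.75 × (1×70.688 + 1×78) = 111.5 kips.
Tension yield (gross): A_g = 5.5625×0.5 = 2.7813 in². φR_n = 0.90 × 50 × 2.7813 = 125.2 kips.
Governing: min(80.1, 111.5, 125.2) = 80.1 kips → bolt shear.

80.1 kips (bolt shear governs)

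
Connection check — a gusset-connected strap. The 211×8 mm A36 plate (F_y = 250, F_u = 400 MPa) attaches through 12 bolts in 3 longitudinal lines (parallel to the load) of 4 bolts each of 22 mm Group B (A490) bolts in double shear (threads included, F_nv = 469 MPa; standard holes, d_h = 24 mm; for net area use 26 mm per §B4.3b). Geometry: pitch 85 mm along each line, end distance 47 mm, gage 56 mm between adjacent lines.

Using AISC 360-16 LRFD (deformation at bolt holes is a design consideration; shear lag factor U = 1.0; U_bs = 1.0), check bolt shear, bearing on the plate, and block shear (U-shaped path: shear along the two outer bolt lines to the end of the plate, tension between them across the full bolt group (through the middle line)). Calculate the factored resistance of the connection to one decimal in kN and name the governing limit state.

Bolt shear: A_b = π(22)²/4 = 380.13 mm². φR_n = 0.75 × 469 × 380.13 × 12 × 2 = 3209.1 kN.
Bearing (8 mm plate, F_u = 400 MPa): end bolts L_c = 47 − 24/2 = 35, R_n = min(1.2×35×8×400, 2.4×22×8×400) = 134.4 kN/bolt; interior L_c = 85 − 24 = 61, R_n = 168.96 kN/bolt. φR_n = 0.75 × (3×134.4 + 9×168.96) = 1442.9 kN.
Block shear: shear path 2×[47+3×85] = 2×302 mm, A_gv = 4832, A_nv = 2×(302 − 3.5×26)×8 = 3376 mm²; tension across gage: (112 − 2×26)×8 = 480 mm². R_n = min(0.6×400×3376, 0.6×250×4832) + 1.0×400×480 = min(810.24, 724.8) + 192 = 916.8 kN. φR_n = 0.75 × 916.8 = 687.6 kN.
Governing: min(3209.1, 1442.9, 687.6) = 687.6 kN → block shear.

687.6 kN (block shear governs)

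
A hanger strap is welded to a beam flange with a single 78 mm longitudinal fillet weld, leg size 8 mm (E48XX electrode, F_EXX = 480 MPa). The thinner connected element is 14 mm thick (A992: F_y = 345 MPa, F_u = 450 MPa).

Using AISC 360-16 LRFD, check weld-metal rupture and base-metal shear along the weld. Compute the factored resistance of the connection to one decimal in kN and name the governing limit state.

95.3 kN (weld metal governs)

Weld metal: throat = 0.707×8 = 5.656 mm, L = 78 mm. φR_n = 0.75 × 0.6 × 480 × 5.656 × 78 = 95.3 kN.
Base metal shear (14 mm plate): yield φR_n = 1.0×0.6×345×14×78 = 226.0 kN; rupture φR_n = 0.75×0.6×450×14×78 = 221.1 kN; take 221.1 kN (rupture).
Governing: min(95.3, 221.1) = 95.3 kN → weld metal.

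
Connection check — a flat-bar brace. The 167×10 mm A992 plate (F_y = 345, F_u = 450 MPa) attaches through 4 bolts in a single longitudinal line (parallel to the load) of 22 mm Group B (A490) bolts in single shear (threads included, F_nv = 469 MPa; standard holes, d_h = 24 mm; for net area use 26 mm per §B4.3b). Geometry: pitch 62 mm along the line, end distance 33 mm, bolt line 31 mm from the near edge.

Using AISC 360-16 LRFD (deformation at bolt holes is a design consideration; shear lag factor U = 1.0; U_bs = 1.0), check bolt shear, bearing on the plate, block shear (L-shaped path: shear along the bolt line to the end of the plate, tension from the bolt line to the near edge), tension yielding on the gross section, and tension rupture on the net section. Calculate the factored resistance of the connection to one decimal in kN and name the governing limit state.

Bolt shear: A_b = π(22)²/4 = 380.13 mm². φR_n = 0.75 × 469 × 380.13 × 4 × 1 = 534.8 kN.
Bearing (10 mm plate, F_u = 450 MPa): end bolts L_c = 33 − 24/2 = 21, R_n = min(1.2×21×10×450, 2.4×22×10×450) = 113.4 kN/bolt; interior L_c = 62 − 24 = 38, R_n = 205.2 kN/bolt. φR_n = 0.75 × (1×113.4 + 3×205.2) = 546.8 kN.
Block shear: shear path 1×[33+3×62] = 1×219 mm, A_gv = 2190, A_nv = 1×(219 − 3.5×26)×10 = 1280 mm²; tension to near edge: (31 − 0.5×26)×10 = 180 mm². R_n = min(0.6×450×1280, 0.6×345×2190) + 1.0×450×180 = min(345.6, 453.33) + 81 = 426.6 kN. φR_n = 0.75 × 426.6 = 320.0 kN.
Tension yield (gross): A_g = 167×10 = 1670 mm². φR_n = 0.90 × 345 × 1670 = 518.5 kN.
Tension rupture (net): A_n = (167 − 1×26)×10 = 1410 mm² (U = 1.0, A_e = A_n). φR_n = 0.75 × 450 × 1410 = 475.9 kN.
Governing: min(534.8, 546.8, 320.0, 518.5, 475.9) = 320.0 kN → block shear.

320.0 kN (block shear governs)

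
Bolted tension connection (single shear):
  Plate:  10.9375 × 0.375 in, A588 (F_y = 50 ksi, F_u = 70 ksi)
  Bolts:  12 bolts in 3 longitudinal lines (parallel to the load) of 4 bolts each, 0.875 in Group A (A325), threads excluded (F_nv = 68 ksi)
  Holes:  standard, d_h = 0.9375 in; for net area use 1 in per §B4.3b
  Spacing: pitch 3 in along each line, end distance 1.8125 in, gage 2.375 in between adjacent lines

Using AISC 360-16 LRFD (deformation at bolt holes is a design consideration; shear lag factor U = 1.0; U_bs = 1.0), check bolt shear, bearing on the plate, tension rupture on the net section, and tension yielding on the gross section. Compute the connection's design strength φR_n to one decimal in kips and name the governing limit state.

156.3 kips (net-section rupture governs)

Bolt shear: A_b = π(0.875)²/4 = 0.60132 in². φR_n = 0.75 × 68 × 0.60132 × 12 × 1 = 368.0 kips.
Bearing (0.375 in plate, F_u = 70 ksi): end bolts L_c = 1.8125 − 0.9375/2 = 1.34375, R_n = min(1.2×1.34375×0.375×70, 2.4×0.875×0.375×70) = 42.328 kips/bolt; interior L_c = 3 − 0.9375 = 2.0625, R_n = 55.125 kips/bolt. φR_n = 0.75 × (3×42.328 + 9×55.125) = 467.3 kips.
Tension rupture (net): A_n = (10.9375 − 3×1)×0.375 = 2.9766 in² (U = 1.0, A_e = A_n). φR_n = 0.75 × 70 × 2.9766 = 156.3 kips.
Tension yield (gross): A_g = 10.9375×0.375 = 4.1016 in². φR_n = 0.90 × 50 × 4.1016 = 184.6 kips.
Governing: min(368.0, 467.3, 156.3, 184.6) = 156.3 kips → net-section rupture.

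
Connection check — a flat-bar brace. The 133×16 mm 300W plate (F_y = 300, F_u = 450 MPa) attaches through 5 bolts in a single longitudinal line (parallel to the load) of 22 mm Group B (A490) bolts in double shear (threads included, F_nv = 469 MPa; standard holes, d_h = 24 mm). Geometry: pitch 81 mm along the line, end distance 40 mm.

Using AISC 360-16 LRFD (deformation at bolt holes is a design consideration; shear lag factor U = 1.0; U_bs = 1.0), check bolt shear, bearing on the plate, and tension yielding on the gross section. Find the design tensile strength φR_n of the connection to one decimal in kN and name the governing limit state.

Bolt shear: A_b = π(22)²/4 = 380.13 mm². φR_n = 0.75 × 469 × 380.13 × 5 × 2 = 1337.1 kN.
Bearing (16 mm plate, F_u = 450 MPa): end bolts L_c = 40 − 24/2 = 28, R_n = min(1.2×28×16×450, 2.4×22×16×450) = 241.92 kN/bolt; interior L_c = 81 − 24 = 57, R_n = 380.16 kN/bolt. φR_n = 0.75 × (1×241.92 + 4×380.16) = 1321.9 kN.
Tension yield (gross): A_g = 133×16 = 2128 mm². φR_n = 0.90 × 300 × 2128 = 574.6 kN.
Governing: min(1337.1, 1321.9, 574.6) = 574.6 kN → gross-section yield.

574.6 kN (gross-section yield governs)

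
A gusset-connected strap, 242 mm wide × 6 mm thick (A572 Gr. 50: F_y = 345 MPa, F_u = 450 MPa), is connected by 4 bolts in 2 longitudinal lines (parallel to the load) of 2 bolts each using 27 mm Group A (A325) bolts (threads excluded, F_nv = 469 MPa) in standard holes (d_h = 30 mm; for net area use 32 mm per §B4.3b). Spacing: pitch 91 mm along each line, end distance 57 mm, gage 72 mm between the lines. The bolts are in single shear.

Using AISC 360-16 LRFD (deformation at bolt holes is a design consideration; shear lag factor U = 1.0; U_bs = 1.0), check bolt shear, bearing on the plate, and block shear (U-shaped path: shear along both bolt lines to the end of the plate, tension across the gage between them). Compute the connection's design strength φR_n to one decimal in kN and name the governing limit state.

324.0 kN (block shear governs)

Bolt shear: A_b = π(27)²/4 = 572.56 mm². φR_n = 0.75 × 469 × 572.56 × 4 × 1 = 805.6 kN.
Bearing (6 mm plate, F_u = 450 MPa): end bolts L_c = 57 − 30/2 = 42, R_n = min(1.2×42×6×450, 2.4×27×6×450) = 136.08 kN/bolt; interior L_c = 91 − 30 = 61, R_n = 174.96 kN/bolt. φR_n = 0.75 × (2×136.08 + 2×174.96) = 466.6 kN.
Block shear: shear path 2×[57+1×91] = 2×148 mm, A_gv = 1776, A_nv = 2×(148 − 1.5×32)×6 = 1200 mm²; tension across gage: (72 − 1×32)×6 = 240 mm². R_n = min(0.6×450×1200, 0.6×345×1776) + 1.0×450×240 = min(324, 367.63) + 108 = 432 kN. φR_n = 0.75 × 432 = 324.0 kN.
Governing: min(805.6, 466.6, 324.0) = 324.0 kN → block shear.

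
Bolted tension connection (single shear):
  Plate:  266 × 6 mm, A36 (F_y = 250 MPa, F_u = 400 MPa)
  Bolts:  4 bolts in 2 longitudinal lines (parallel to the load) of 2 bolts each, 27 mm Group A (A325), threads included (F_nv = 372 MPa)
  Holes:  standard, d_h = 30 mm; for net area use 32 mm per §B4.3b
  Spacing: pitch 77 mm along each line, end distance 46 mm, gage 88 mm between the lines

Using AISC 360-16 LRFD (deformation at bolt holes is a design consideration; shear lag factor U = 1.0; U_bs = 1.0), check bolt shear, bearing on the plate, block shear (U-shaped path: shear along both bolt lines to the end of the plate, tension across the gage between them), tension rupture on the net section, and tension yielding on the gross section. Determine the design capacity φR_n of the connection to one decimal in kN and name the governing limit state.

Bolt shear: A_b = π(27)²/4 = 572.56 mm². φR_n = 0.75 × 372 × 572.56 × 4 × 1 = 639.0 kN.
Bearing (6 mm plate, F_u = 400 MPa): end bolts L_c = 46 − 30/2 = 31, R_n = min(1.2×31×6×400, 2.4×27×6×400) = 89.28 kN/bolt; interior L_c = 77 − 30 = 47, R_n = 135.36 kN/bolt. φR_n = 0.75 × (2×89.28 + 2×135.36) = 337.0 kN.
Block shear: shear path 2×[46+1×77] = 2×123 mm, A_gv = 1476, A_nv = 2×(123 − 1.5×32)×6 = 900 mm²; tension across gage: (88 − 1×32)×6 = 336 mm². R_n = min(0.6×400×900, 0.6×250×1476) + 1.0×400×336 = min(216, 221.4) + 134.4 = 350.4 kN. φR_n = 0.75 × 350.4 = 262.8 kN.
Tension rupture (net): A_n = (266 − 2×32)×6 = 1212 mm² (U = 1.0, A_e = A_n). φR_n = 0.75 × 400 × 1212 = 363.6 kN.
Tension yield (gross): A_g = 266×6 = 1596 mm². φR_n = 0.90 × 250 × 1596 = 359.1 kN.
Governing: min(639.0, 337.0, 262.8, 363.6, 359.1) = 262.8 kN → block shear.

262.8 kN (block shear governs)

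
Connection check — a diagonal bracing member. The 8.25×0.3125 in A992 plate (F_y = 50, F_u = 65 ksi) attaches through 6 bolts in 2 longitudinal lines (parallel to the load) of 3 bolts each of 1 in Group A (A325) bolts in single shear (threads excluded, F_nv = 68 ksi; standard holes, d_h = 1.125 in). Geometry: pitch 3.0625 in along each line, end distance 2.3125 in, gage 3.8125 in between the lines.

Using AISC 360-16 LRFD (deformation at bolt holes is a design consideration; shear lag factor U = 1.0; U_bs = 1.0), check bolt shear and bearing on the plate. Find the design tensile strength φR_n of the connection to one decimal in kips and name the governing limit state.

205.7 kips (bearing governs)

Bolt shear: A_b = π(1)²/4 = 0.7854 in². φR_n = 0.75 × 68 × 0.7854 × 6 × 1 = 240.3 kips.
Bearing (0.3125 in plate, F_u = 65 ksi): end bolts L_c = 2.3125 − 1.125/2 = 1.75, R_n = min(1.2×1.75×0.3125×65, 2.4×1×0.3125×65) = 42.656 kips/bolt; interior L_c = 3.0625 − 1.125 = 1.9375, R_n = 47.227 kips/bolt. φR_n = 0.75 × (2×42.656 + 4×47.227) = 205.7 kips.
Governing: min(240.3, 205.7) = 205.7 kips → bearing.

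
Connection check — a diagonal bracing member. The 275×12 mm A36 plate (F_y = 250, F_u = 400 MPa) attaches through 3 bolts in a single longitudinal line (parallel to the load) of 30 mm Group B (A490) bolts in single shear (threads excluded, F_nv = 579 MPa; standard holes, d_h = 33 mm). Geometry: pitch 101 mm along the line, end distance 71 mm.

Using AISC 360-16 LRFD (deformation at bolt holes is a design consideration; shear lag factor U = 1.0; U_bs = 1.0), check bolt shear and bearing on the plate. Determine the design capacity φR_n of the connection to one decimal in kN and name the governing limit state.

Bolt shear: A_b = π(30)²/4 = 706.86 mm². φR_n = 0.75 × 579 × 706.86 × 3 × 1 = 920.9 kN.
Bearing (12 mm plate, F_u = 400 MPa): end bolts L_c = 71 − 33/2 = 54.5, R_n = min(1.2×54.5×12×400, 2.4×30×12×400) = 313.92 kN/bolt; interior L_c = 101 − 33 = 68, R_n = 345.6 kN/bolt. φR_n = 0.75 × (1×313.92 + 2×345.6) = 753.8 kN.
Governing: min(920.9, 753.8) = 753.8 kN → bearing.

753.8 kN (bearing governs)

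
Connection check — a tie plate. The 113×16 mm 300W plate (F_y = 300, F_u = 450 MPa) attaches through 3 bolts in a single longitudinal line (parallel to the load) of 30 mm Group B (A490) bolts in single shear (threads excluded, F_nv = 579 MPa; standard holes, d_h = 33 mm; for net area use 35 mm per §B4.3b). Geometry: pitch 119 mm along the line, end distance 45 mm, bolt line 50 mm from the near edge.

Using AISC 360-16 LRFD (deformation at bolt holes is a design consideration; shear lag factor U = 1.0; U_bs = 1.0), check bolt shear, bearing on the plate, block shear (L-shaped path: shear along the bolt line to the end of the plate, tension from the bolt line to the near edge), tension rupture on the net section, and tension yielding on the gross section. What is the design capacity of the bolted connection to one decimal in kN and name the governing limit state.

Bolt shear: A_b = π(30)²/4 = 706.86 mm². φR_n = 0.75 × 579 × 706.86 × 3 × 1 = 920.9 kN.
Bearing (16 mm plate, F_u = 450 MPa): end bolts L_c = 45 − 33/2 = 28.5, R_n = min(1.2×28.5×16×450, 2.4×30×16×450) = 246.24 kN/bolt; interior L_c = 119 − 33 = 86, R_n = 518.4 kN/bolt. φR_n = 0.75 × (1×246.24 + 2×518.4) = 962.3 kN.
Block shear: shear path 1×[45+2×119] = 1×283 mm, A_gv = 4528, A_nv = 1×(283 − 2.5×35)×16 = 3128 mm²; tension to near edge: (50 − 0.5×35)×16 = 520 mm². R_n = min(0.6×450×3128, 0.6×300×4528) + 1.0×450×520 = min(844.56, 815.04) + 234 = 1049 kN. φR_n = 0.75 × 1049 = 786.8 kN.
Tension rupture (net): A_n = (113 − 1×35)×16 = 1248 mm² (U = 1.0, A_e = A_n). φR_n = 0.75 × 450 × 1248 = 421.2 kN.
Tension yield (gross): A_g = 113×16 = 1808 mm². φR_n = 0.90 × 300 × 1808 = 488.2 kN.
Governing: min(920.9, 962.3, 786.8, 421.2, 488.2) = 421.2 kN → net-section rupture.

421.2 kN (net-section rupture governs)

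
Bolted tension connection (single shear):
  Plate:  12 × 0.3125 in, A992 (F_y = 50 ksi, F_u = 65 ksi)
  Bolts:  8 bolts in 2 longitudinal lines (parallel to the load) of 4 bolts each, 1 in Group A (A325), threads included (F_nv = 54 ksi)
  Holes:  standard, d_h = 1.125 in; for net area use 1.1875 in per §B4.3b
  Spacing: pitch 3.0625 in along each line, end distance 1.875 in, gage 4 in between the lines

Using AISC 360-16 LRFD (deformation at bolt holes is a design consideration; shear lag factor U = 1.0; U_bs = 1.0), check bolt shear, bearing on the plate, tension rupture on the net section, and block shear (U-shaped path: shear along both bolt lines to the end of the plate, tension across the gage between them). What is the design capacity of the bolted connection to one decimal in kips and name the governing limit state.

146.6 kips (net-section rupture governs)

Bolt shear: A_b = π(1)²/4 = 0.7854 in². φR_n = 0.75 × 54 × 0.7854 × 8 × 1 = 254.5 kips.
Bearing (0.3125 in plate, F_u = 65 ksi): end bolts L_c = 1.875 − 1.125/2 = 1.3125, R_n = min(1.2×1.3125×0.3125×65, 2.4×1×0.3125×65) = 31.992 kips/bolt; interior L_c = 3.0625 − 1.125 = 1.9375, R_n = 47.227 kips/bolt. φR_n = 0.75 × (2×31.992 + 6×47.227) = 260.5 kips.
Tension rupture (net): A_n = (12 − 2×1.1875)×0.3125 = 3.0078 in² (U = 1.0, A_e = A_n). φR_n = 0.75 × 65 × 3.0078 = 146.6 kips.
Block shear: shear path 2×[1.875+3×3.0625] = 2×11.0625 in, A_gv = 6.9141, A_nv = 2×(11.0625 − 3.5×1.1875)×0.3125 = 4.3164 in²; tension across gage: (4 − 1×1.1875)×0.3125 = 0.87891 in². R_n = min(0.6×65×4.3164, 0.6×50×6.9141) + 1.0×65×0.87891 = min(168.34, 207.42) + 57.129 = 225.47 kips. φR_n = 0.75 × 225.47 = 169.1 kips.
Governing: min(254.5, 260.5, 146.6, 169.1) = 146.6 kips → net-section rupture.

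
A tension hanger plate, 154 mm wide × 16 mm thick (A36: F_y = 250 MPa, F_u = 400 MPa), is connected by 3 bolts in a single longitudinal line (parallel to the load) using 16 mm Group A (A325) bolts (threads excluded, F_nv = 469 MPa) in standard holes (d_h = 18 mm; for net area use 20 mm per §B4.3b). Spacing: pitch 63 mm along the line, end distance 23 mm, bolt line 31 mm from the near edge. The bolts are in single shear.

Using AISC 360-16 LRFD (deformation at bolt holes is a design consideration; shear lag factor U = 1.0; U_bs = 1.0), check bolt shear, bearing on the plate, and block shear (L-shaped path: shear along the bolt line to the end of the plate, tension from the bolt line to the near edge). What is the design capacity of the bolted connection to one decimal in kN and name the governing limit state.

212.2 kN (bolt shear governs)

Bolt shear: A_b = π(16)²/4 = 201.06 mm². φR_n = 0.75 × 469 × 201.06 × 3 × 1 = 212.2 kN.
Bearing (16 mm plate, F_u = 400 MPa): end bolts L_c = 23 − 18/2 = 14, R_n = min(1.2×14×16×400, 2.4×16×16×400) = 107.52 kN/bolt; interior L_c = 63 − 18 = 45, R_n = 245.76 kN/bolt. φR_n = 0.75 × (1×107.52 + 2×245.76) = 449.3 kN.
Block shear: shear path 1×[23+2×63] = 1×149 mm, A_gv = 2384, A_nv = 1×(149 − 2.5×20)×16 = 1584 mm²; tension to near edge: (31 − 0.5×20)×16 = 336 mm². R_n = min(0.6×400×1584, 0.6×250×2384) + 1.0×400×336 = min(380.16, 357.6) + 134.4 = 492 kN. φR_n = 0.75 × 492 = 369.0 kN.
Governing: min(212.2, 449.3, 369.0) = 212.2 kN → bolt shear.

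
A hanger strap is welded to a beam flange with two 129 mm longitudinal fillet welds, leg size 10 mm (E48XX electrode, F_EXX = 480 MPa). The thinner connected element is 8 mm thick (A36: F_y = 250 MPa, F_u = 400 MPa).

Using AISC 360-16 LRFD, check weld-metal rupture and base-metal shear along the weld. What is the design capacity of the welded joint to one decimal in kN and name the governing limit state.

Weld metal: throat = 0.707×10 = 7.07 mm, L = 2×129 = 258 mm. φR_n = 0.75 × 0.6 × 480 × 7.07 × 258 = 394.0 kN.
Base metal shear (8 mm plate): yield φR_n = 1.0×0.6×250×8×258 = 309.6 kN; rupture φR_n = 0.75×0.6×400×8×258 = 371.5 kN; take 309.6 kN (yield).
Governing: min(394.0, 309.6) = 309.6 kN → base-metal shear.

309.6 kN (base-metal shear governs)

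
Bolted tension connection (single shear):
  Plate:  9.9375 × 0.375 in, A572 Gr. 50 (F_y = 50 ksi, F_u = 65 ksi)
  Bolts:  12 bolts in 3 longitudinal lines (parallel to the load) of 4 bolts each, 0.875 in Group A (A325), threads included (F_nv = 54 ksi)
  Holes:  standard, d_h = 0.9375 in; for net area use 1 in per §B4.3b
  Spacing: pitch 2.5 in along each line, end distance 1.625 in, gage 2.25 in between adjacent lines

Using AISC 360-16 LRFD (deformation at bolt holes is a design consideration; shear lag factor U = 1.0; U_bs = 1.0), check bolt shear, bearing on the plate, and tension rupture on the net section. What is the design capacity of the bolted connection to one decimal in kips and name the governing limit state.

126.8 kips (net-section rupture governs)

Bolt shear: A_b = π(0.875)²/4 = 0.60132 in². φR_n = 0.75 × 54 × 0.60132 × 12 × 1 = 292.2 kips.
Bearing (0.375 in plate, F_u = 65 ksi): end bolts L_c = 1.625 − 0.9375/2 = 1.15625, R_n = min(1.2×1.15625×0.375×65, 2.4×0.875×0.375×65) = 33.82 kips/bolt; interior L_c = 2.5 − 0.9375 = 1.5625, R_n = 45.703 kips/bolt. φR_n = 0.75 × (3×33.82 + 9×45.703) = 384.6 kips.
Tension rupture (net): A_n = (9.9375 − 3×1)×0.375 = 2.6016 in² (U = 1.0, A_e = A_n). φR_n = 0.75 × 65 × 2.6016 = 126.8 kips.
Governing: min(292.2, 384.6, 126.8) = 126.8 kips → net-section rupture.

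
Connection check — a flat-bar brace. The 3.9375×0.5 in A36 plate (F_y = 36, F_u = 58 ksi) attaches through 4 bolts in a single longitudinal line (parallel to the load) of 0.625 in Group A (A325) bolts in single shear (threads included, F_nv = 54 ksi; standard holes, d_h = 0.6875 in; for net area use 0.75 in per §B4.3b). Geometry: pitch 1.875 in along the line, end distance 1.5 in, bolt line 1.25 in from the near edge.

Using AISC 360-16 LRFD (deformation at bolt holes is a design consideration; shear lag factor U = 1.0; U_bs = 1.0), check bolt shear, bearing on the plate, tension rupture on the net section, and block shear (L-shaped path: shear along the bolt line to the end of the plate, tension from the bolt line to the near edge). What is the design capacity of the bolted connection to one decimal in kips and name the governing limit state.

Bolt shear: A_b = π(0.625)²/4 = 0.3068 in². φR_n = 0.75 × 54 × 0.3068 × 4 × 1 = 49.7 kips.
Bearing (0.5 in plate, F_u = 58 ksi): end bolts L_c = 1.5 − 0.6875/2 = 1.15625, R_n = min(1.2×1.15625×0.5×58, 2.4×0.625×0.5×58) = 40.238 kips/bolt; interior L_c = 1.875 − 0.6875 = 1.1875, R_n = 41.325 kips/bolt. φR_n = 0.75 × (1×40.238 + 3×41.325) = 123.2 kips.
Tension rupture (net): A_n = (3.9375 − 1×0.75)×0.5 = 1.5938 in² (U = 1.0, A_e = A_n). φR_n = 0.75 × 58 × 1.5938 = 69.3 kips.
Block shear: shear path 1×[1.5+3×1.875] = 1×7.125 in, A_gv = 3.5625, A_nv = 1×(7.125 − 3.5×0.75)×0.5 = 2.25 in²; tension to near edge: (1.25 − 0.5×0.75)×0.5 = 0.4375 in². R_n = min(0.6×58×2.25, 0.6×36×3.5625) + 1.0×58×0.4375 = min(78.3, 76.95) + 25.375 = 102.33 kips. φR_n = 0.75 × 102.33 = 76.7 kips.
Governing: min(49.7, 123.2, 69.3, 76.7) = 49.7 kips → bolt shear.

49.7 kips (bolt shear governs)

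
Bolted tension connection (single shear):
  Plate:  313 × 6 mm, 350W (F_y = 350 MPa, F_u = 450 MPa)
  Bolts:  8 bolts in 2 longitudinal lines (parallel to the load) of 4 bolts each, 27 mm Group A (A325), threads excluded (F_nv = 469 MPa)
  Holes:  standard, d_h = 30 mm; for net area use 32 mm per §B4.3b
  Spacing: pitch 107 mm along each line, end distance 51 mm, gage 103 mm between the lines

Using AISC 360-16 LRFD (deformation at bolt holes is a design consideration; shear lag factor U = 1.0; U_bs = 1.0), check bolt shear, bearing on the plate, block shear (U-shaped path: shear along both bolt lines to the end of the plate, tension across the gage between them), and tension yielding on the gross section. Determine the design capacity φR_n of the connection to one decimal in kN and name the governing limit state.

591.6 kN (gross-section yield governs)

Bolt shear: A_b = π(27)²/4 = 572.56 mm². φR_n = 0.75 × 469 × 572.56 × 8 × 1 = 1611.2 kN.
Bearing (6 mm plate, F_u = 450 MPa): end bolts L_c = 51 − 30/2 = 36, R_n = min(1.2×36×6×450, 2.4×27×6×450) = 116.64 kN/bolt; interior L_c = 107 − 30 = 77, R_n = 174.96 kN/bolt. φR_n = 0.75 × (2×116.64 + 6×174.96) = 962.3 kN.
Block shear: shear path 2×[51+3×107] = 2×372 mm, A_gv = 4464, A_nv = 2×(372 − 3.5×32)×6 = 3120 mm²; tension across gage: (103 − 1×32)×6 = 426 mm². R_n = min(0.6×450×3120, 0.6×350×4464) + 1.0×450×426 = min(842.4, 937.44) + 191.7 = 1034.1 kN. φR_n = 0.75 × 1034.1 = 775.6 kN.
Tension yield (gross): A_g = 313×6 = 1878 mm². φR_n = 0.90 × 350 × 1878 = 591.6 kN.
Governing: min(1611.2, 962.3, 775.6, 591.6) = 591.6 kN → gross-section yield.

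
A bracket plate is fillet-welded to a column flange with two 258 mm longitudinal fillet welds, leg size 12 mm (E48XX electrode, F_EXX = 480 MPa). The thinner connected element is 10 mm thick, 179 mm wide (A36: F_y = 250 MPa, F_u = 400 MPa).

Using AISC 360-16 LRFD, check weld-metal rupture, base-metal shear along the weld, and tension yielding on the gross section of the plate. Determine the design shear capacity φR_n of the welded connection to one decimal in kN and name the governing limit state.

402.8 kN (gross-section yield governs)

Weld metal: throat = 0.707×12 = 8.484 mm, L = 2×258 = 516 mm. φR_n = 0.75 × 0.6 × 480 × 8.484 × 516 = 945.6 kN.
Base metal shear (10 mm plate): yield φR_n = 1.0×0.6×250×10×516 = 774.0 kN; rupture φR_n = 0.75×0.6×400×10×516 = 928.8 kN; take 774.0 kN (yield).
Tension yield (gross): A_g = 179×10 = 1790 mm². φR_n = 0.90 × 250 × 1790 = 402.8 kN.
Governing: min(945.6, 774.0, 402.8) = 402.8 kN → gross-section yield.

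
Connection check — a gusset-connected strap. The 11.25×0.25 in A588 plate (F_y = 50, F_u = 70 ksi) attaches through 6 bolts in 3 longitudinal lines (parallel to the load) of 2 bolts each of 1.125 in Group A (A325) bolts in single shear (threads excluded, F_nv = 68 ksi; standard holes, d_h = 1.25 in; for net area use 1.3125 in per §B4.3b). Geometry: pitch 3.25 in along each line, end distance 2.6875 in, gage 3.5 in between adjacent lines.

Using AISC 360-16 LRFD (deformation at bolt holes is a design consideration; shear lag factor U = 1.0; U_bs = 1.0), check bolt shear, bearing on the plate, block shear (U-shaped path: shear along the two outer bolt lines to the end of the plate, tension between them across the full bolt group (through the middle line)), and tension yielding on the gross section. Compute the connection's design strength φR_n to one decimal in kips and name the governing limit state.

Bolt shear: A_b = π(1.125)²/4 = 0.99402 in². φR_n = 0.75 × 68 × 0.99402 × 6 × 1 = 304.2 kips.
Bearing (0.25 in plate, F_u = 70 ksi): end bolts L_c = 2.6875 − 1.25/2 = 2.0625, R_n = min(1.2×2.0625×0.25×70, 2.4×1.125×0.25×70) = 43.313 kips/bolt; interior L_c = 3.25 − 1.25 = 2, R_n = 42 kips/bolt. φR_n = 0.75 × (3×43.313 + 3×42) = 192.0 kips.
Block shear: shear path 2×[2.6875+1×3.25] = 2×5.9375 in, A_gv = 2.9688, A_nv = 2×(5.9375 − 1.5×1.3125)×0.25 = 1.9844 in²; tension across gage: (7 − 2×1.3125)×0.25 = 1.0938 in². R_n = min(0.6×70×1.9844, 0.6×50×2.9688) + 1.0×70×1.0938 = min(83.345, 89.064) + 76.566 = 159.91 kips. φR_n = 0.75 × 159.91 = 119.9 kips.
Tension yield (gross): A_g = 11.25×0.25 = 2.8125 in². φR_n = 0.90 × 50 × 2.8125 = 126.6 kips.
Governing: min(304.2, 192.0, 119.9, 126.6) = 119.9 kips → block shear.

119.9 kips (block shear governs)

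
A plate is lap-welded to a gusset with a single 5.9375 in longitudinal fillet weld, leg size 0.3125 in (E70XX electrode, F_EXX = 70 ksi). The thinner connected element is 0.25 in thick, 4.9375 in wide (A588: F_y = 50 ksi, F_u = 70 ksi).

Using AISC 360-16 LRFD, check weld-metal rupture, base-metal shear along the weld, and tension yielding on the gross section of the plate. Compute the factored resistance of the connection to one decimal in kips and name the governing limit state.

Weld metal: throat = 0.707×0.3125 = 0.22094 in, L = 5.9375 in. φR_n = 0.75 × 0.6 × 70 × 0.22094 × 5.9375 = 41.3 kips.
Base metal shear (0.25 in plate): yield φR_n = 1.0×0.6×50×0.25×5.9375 = 44.5 kips; rupture φR_n = 0.75×0.6×70×0.25×5.9375 = 46.8 kips; take 44.5 kips (yield).
Tension yield (gross): A_g = 4.9375×0.25 = 1.2344 in². φR_n = 0.90 × 50 × 1.2344 = 55.5 kips.
Governing: min(41.3, 44.5, 55.5) = 41.3 kips → weld metal.

41.3 kips (weld metal governs)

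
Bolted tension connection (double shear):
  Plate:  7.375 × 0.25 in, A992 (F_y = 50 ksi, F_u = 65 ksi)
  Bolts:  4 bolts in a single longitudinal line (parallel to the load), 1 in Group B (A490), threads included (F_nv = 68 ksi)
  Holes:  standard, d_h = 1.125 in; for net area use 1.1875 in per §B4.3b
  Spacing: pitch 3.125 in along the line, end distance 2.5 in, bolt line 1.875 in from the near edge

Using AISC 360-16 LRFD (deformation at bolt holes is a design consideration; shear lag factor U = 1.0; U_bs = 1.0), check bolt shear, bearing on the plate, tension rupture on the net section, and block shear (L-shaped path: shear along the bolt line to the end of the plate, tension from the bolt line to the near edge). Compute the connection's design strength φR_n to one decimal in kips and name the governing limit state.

72.1 kips (block shear governs)

Bolt shear: A_b = π(1)²/4 = 0.7854 in². φR_n = 0.75 × 68 × 0.7854 × 4 × 2 = 320.4 kips.
Bearing (0.25 in plate, F_u = 65 ksi): end bolts L_c = 2.5 − 1.125/2 = 1.9375, R_n = min(1.2×1.9375×0.25×65, 2.4×1×0.25×65) = 37.781 kips/bolt; interior L_c = 3.125 − 1.125 = 2, R_n = 39 kips/bolt. φR_n = 0.75 × (1×37.781 + 3×39) = 116.1 kips.
Tension rupture (net): A_n = (7.375 − 1×1.1875)×0.25 = 1.5469 in² (U = 1.0, A_e = A_n). φR_n = 0.75 × 65 × 1.5469 = 75.4 kips.
Block shear: shear path 1×[2.5+3×3.125] = 1×11.875 in, A_gv = 2.9688, A_nv = 1×(11.875 − 3.5×1.1875)×0.25 = 1.9297 in²; tension to near edge: (1.875 − 0.5×1.1875)×0.25 = 0.32031 in². R_n = min(0.6×65×1.9297, 0.6×50×2.9688) + 1.0×65×0.32031 = min(75.258, 89.064) + 20.82 = 96.078 kips. φR_n = 0.75 × 96.078 = 72.1 kips.
Governing: min(320.4, 116.1, 75.4, 72.1) = 72.1 kips → block shear.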